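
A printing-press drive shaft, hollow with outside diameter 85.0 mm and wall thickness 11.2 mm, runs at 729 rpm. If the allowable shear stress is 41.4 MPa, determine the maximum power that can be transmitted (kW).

269 kW

J = π(d_o⁴ − d_i⁴)/32 = π(0.0850⁴ − 0.0626⁴)/32 = 3.617×10^-6 m⁴.
T_max = τ_allow·J/r = 4.14×10^7 × 3.617×10^-6 / 0.0425 = 3524 N·m.
ω = 2π·729/60 = 76.34 rad/s, so P_max = T_max·ω = 2.690×10^5 W.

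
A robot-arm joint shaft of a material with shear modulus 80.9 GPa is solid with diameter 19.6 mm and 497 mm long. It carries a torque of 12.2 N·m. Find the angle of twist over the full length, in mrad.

5.17 mrad

J = πd⁴/32 = π(0.0196)⁴/32 = 1.449×10^-8 m⁴.
θ = T·L/(G·J) = 12.20 × 0.497 / (80.9×10⁹ × 1.449×10^-8) = 5.173×10^-3 rad.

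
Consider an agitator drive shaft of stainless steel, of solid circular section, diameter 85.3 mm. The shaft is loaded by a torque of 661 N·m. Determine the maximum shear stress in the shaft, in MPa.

5.42 MPa

J = πd⁴/32 = π(0.0853)⁴/32 = 5.198×10^-6 m⁴.
τ_max = T·r/J = 661.0 × 0.0427 / 5.198×10^-6 = 5.424×10^6 Pa.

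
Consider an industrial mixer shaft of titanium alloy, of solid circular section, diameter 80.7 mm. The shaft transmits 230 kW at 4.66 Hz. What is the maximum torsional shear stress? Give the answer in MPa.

76.1 MPa

ω = 2π·4.66 = 29.28 rad/s, so T = P/ω = 230×10³ / 29.28 = 7855 N·m.
J = πd⁴/32 = π(0.0807)⁴/32 = 4.164×10^-6 m⁴.
τ_max = T·r/J = 7855 × 0.0404 / 4.164×10^-6 = 7.612×10^7 Pa.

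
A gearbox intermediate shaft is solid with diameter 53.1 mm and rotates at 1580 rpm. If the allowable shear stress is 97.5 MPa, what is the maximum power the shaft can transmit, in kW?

474 kW

J = πd⁴/32 = π(0.0531)⁴/32 = 7.805×10^-7 m⁴.
T_max = τ_allow·J/r = 9.75×10^7 × 7.805×10^-7 / 0.0266 = 2866 N·m.
ω = 2π·1580/60 = 165.5 rad/s, so P_max = T_max·ω = 4.742×10^5 W.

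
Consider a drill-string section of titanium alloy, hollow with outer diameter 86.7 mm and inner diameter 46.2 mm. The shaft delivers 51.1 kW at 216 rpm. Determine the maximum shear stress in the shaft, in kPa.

19200 kPa

ω = 2π·216/60 = 22.62 rad/s, so T = P/ω = 51.1×10³ / 22.62 = 2259 N·m.
J = π(d_o⁴ − d_i⁴)/32 = π(0.0867⁴ − 0.0462⁴)/32 = 5.100×10^-6 m⁴.
τ_max = T·r/J = 2259 × 0.0433 / 5.100×10^-6 = 1.920×10^7 Pa.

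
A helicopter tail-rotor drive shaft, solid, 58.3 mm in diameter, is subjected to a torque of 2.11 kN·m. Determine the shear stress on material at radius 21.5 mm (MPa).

J = πd⁴/32 = π(0.0583)⁴/32 = 1.134×10^-6 m⁴.
Shear stress varies linearly with radius: τ = T·r/J = 2110 × 0.0215 / 1.134×10^-6 = 4.000×10^7 Pa.

40.0 MPa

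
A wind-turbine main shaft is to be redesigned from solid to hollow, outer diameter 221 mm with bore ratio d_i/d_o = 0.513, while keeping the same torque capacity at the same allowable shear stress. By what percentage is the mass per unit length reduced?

22.7 %

Equal τ_max and T ⇒ the solid shaft needs d_s³ = d_o³(1−k⁴), so d_s = 221·(1−0.513⁴)^(1/3) = 215.8 mm.
Area ratio A_h/A_s = d_o²(1−k²)/d_s² = (1−k²)/(1−k⁴)^(2/3) = 0.7729.
Mass saving = 1 − 0.7729 = 22.7 %.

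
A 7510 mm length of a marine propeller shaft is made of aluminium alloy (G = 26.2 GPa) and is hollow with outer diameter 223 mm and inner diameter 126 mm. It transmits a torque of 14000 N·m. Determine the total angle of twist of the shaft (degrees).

J = π(d_o⁴ − d_i⁴)/32 = π(0.223⁴ − 0.126⁴)/32 = 2.180×10^-4 m⁴.
θ = T·L/(G·J) = 14000 × 7.51 / (26.2×10⁹ × 2.180×10^-4) = 0.01840 rad.

1.05°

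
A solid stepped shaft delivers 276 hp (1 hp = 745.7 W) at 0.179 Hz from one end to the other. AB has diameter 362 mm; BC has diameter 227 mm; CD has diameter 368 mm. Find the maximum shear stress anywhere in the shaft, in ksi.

ω = 2π·0.179 = 1.125 rad/s, so T = P/ω = 276×745.7 / 1.125 = 183000 N·m.
Under the same torque, τ_max = 16T/(πd³) is largest where d is smallest — segment BC (d = 227 mm).
τ_max = 16·183000/(π·(0.227)³) = 7.968×10^7 Pa.

11.6 ksi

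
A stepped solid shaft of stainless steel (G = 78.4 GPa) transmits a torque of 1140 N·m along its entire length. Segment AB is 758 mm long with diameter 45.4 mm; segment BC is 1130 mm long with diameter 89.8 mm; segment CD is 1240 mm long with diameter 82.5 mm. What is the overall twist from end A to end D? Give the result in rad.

0.0330 rad

J_AB = π(0.0454)⁴/32 = 4.17×10^-7 m⁴; J_BC = π(0.0898)⁴/32 = 6.38×10^-6 m⁴; J_CD = π(0.0825)⁴/32 = 4.55×10^-6 m⁴.
θ = (T/G)·Σ L_i/J_i = (1140/78.4×10⁹)·(0.758/4.17×10^-7 + 1.13/6.38×10^-6 + 1.24/4.55×10^-6) = 0.03296 rad.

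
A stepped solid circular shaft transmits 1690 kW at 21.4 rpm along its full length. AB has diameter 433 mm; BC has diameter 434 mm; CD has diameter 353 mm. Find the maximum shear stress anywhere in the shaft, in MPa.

ω = 2π·21.4/60 = 2.241 rad/s, so T = P/ω = 1690×10³ / 2.241 = 754100 N·m.
Under the same torque, τ_max = 16T/(πd³) is largest where d is smallest — segment CD (d = 353 mm).
τ_max = 16·754100/(π·(0.353)³) = 8.732×10^7 Pa.

87.3 MPa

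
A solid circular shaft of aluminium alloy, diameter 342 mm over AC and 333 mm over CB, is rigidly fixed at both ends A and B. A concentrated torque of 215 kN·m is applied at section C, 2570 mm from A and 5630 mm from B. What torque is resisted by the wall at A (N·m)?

152000 N·m

Compatibility: T_A·a/J_AC = T_B·b/J_CB with T_A + T_B = T₀.
J_AC = 1.34×10^-3 m⁴, J_CB = 1.21×10^-3 m⁴, so T_A = T₀·(J_AC/a)/((J_AC/a)+(J_CB/b)) = 152500 N·m, T_B = 62550 N·m.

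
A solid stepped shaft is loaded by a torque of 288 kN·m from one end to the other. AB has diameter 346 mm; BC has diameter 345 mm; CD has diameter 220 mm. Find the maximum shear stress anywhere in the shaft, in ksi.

Under the same torque, τ_max = 16T/(πd³) is largest where d is smallest — segment CD (d = 220 mm).
τ_max = 16·288000/(π·(0.220)³) = 1.378×10^8 Pa.

20.0 ksi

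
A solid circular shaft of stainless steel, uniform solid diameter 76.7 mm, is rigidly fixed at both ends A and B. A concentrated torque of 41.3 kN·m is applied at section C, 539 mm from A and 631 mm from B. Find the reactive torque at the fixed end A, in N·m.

With uniform GJ and both ends fixed, compatibility θ_AC = θ_CB gives T_A·a = T_B·b, together with T_A + T_B = T₀.
T_A = T₀·b/(a+b) = 41300·631/1170 = 22270 N·m; T_B = 19030 N·m.

22300 N·m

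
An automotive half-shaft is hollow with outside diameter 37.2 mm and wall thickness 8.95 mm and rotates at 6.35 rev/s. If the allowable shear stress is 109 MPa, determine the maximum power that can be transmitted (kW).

J = π(d_o⁴ − d_i⁴)/32 = π(0.0372⁴ − 0.0193⁴)/32 = 1.744×10^-7 m⁴.
T_max = τ_allow·J/r = 1.09×10^8 × 1.744×10^-7 / 0.0186 = 1022 N·m.
ω = 2π·6.35 = 39.90 rad/s, so P_max = T_max·ω = 4.077×10^4 W.

40.8 kW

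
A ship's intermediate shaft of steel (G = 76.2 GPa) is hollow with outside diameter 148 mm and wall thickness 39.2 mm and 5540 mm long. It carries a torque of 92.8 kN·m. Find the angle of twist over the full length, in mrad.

J = π(d_o⁴ − d_i⁴)/32 = π(0.148⁴ − 0.0696⁴)/32 = 4.480×10^-5 m⁴.
θ = T·L/(G·J) = 92800 × 5.54 / (76.2×10⁹ × 4.480×10^-5) = 0.1506 rad.

151 mrad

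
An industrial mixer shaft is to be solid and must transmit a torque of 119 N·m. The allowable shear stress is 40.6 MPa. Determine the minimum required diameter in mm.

24.6 mm

For a solid shaft τ_max = 16T/(πd³), so d = (16T/(π τ_allow))^(1/3) = (16·119.0/(π·4.06×10^7))^(1/3) = 0.02462 m.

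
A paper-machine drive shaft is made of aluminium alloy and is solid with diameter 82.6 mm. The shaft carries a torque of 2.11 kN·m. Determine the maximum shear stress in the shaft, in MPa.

19.1 MPa

J = πd⁴/32 = π(0.0826)⁴/32 = 4.570×10^-6 m⁴.
τ_max = T·r/J = 2110 × 0.0413 / 4.570×10^-6 = 1.907×10^7 Pa.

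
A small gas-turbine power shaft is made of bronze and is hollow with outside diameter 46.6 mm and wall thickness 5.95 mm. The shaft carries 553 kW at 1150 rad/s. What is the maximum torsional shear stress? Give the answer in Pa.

3.49e7 Pa

ω = 1150 rad/s, so T = P/ω = 553×10³ / 1150 = 480.9 N·m.
J = π(d_o⁴ − d_i⁴)/32 = π(0.0466⁴ − 0.0347⁴)/32 = 3.206×10^-7 m⁴.
τ_max = T·r/J = 480.9 × 0.0233 / 3.206×10^-7 = 3.495×10^7 Pa.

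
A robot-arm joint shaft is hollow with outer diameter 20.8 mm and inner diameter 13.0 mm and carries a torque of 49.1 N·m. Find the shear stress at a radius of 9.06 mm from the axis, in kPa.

J = π(d_o⁴ − d_i⁴)/32 = π(0.0208⁴ − 0.0130⁴)/32 = 1.557×10^-8 m⁴.
Shear stress varies linearly with radius: τ = T·r/J = 49.10 × 0.00906 / 1.557×10^-8 = 2.857×10^7 Pa.

28600 kPa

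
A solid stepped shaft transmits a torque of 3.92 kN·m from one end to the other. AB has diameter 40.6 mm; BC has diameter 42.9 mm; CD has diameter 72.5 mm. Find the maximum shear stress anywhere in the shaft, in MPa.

Under the same torque, τ_max = 16T/(πd³) is largest where d is smallest — segment AB (d = 40.6 mm).
τ_max = 16·3920/(π·(0.0406)³) = 2.983×10^8 Pa.

298 MPa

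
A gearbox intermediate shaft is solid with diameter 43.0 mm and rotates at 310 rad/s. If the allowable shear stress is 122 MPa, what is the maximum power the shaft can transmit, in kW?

J = πd⁴/32 = π(0.0430)⁴/32 = 3.356×10^-7 m⁴.
T_max = τ_allow·J/r = 1.22×10^8 × 3.356×10^-7 / 0.0215 = 1905 N·m.
ω = 310 rad/s, so P_max = T_max·ω = 5.904×10^5 W.

590 kW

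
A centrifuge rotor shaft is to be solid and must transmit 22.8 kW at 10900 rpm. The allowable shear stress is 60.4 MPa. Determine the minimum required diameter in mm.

11.9 mm

ω = 2π·10900/60 = 1141 rad/s, so T = P/ω = 22.8×10³ / 1141 = 19.97 N·m.
For a solid shaft τ_max = 16T/(πd³), so d = (16T/(π τ_allow))^(1/3) = (16·19.97/(π·6.04×10^7))^(1/3) = 0.01190 m.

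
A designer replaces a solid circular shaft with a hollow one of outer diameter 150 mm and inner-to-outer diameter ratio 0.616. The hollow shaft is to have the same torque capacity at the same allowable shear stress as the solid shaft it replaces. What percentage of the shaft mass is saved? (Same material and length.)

Equal τ_max and T ⇒ the solid shaft needs d_s³ = d_o³(1−k⁴), so d_s = 150·(1−0.616⁴)^(1/3) = 142.4 mm.
Area ratio A_h/A_s = d_o²(1−k²)/d_s² = (1−k²)/(1−k⁴)^(2/3) = 0.6883.
Mass saving = 1 − 0.6883 = 31.2 %.

31.2 %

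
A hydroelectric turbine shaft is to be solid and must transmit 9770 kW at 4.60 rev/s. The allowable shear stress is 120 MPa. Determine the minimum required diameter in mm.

ω = 2π·4.60 = 28.90 rad/s, so T = P/ω = 9770×10³ / 28.90 = 338000 N·m.
For a solid shaft τ_max = 16T/(πd³), so d = (16T/(π τ_allow))^(1/3) = (16·338000/(π·1.20×10^8))^(1/3) = 0.2430 m.

243 mm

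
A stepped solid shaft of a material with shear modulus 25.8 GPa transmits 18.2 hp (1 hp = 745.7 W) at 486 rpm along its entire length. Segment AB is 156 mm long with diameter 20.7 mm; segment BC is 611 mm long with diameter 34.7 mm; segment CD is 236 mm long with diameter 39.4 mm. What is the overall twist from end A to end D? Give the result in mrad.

144 mrad

ω = 2π·486/60 = 50.89 rad/s, so T = P/ω = 18.2×745.7 / 50.89 = 266.7 N·m.
J_AB = π(0.0207)⁴/32 = 1.80×10^-8 m⁴; J_BC = π(0.0347)⁴/32 = 1.42×10^-7 m⁴; J_CD = π(0.0394)⁴/32 = 2.37×10^-7 m⁴.
θ = (T/G)·Σ L_i/J_i = (266.7/25.8×10⁹)·(0.156/1.80×10^-8 + 0.611/1.42×10^-7 + 0.236/2.37×10^-7) = 0.1441 rad.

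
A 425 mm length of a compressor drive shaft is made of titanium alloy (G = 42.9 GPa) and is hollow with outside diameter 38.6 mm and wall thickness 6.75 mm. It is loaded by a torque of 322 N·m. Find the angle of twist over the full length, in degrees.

1.02°

J = π(d_o⁴ − d_i⁴)/32 = π(0.0386⁴ − 0.0251⁴)/32 = 1.790×10^-7 m⁴.
θ = T·L/(G·J) = 322.0 × 0.425 / (42.9×10⁹ × 1.790×10^-7) = 0.01782 rad.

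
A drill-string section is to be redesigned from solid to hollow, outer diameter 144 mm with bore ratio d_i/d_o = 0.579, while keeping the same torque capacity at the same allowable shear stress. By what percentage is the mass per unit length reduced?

28.0 %

Equal τ_max and T ⇒ the solid shaft needs d_s³ = d_o³(1−k⁴), so d_s = 144·(1−0.579⁴)^(1/3) = 138.4 mm.
Area ratio A_h/A_s = d_o²(1−k²)/d_s² = (1−k²)/(1−k⁴)^(2/3) = 0.7197.
Mass saving = 1 − 0.7197 = 28.0 %.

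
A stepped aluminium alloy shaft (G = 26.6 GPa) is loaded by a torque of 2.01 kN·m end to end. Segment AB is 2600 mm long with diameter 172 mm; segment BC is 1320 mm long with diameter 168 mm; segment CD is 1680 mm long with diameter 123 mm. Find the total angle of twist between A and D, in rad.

J_AB = π(0.172)⁴/32 = 8.59×10^-5 m⁴; J_BC = π(0.168)⁴/32 = 7.82×10^-5 m⁴; J_CD = π(0.123)⁴/32 = 2.25×10^-5 m⁴.
θ = (T/G)·Σ L_i/J_i = (2010/26.6×10⁹)·(2.60/8.59×10^-5 + 1.32/7.82×10^-5 + 1.68/2.25×10^-5) = 9.211×10^-3 rad.

0.00921 rad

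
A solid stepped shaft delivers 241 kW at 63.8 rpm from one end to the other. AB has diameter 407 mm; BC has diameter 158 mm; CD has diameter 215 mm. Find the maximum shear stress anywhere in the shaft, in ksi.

6.76 ksi

ω = 2π·63.8/60 = 6.681 rad/s, so T = P/ω = 241×10³ / 6.681 = 36070 N·m.
Under the same torque, τ_max = 16T/(πd³) is largest where d is smallest — segment BC (d = 158 mm).
τ_max = 16·36070/(π·(0.158)³) = 4.658×10^7 Pa.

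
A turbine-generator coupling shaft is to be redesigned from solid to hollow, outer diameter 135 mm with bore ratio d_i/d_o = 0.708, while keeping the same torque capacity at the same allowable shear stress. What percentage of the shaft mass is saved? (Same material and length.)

Equal τ_max and T ⇒ the solid shaft needs d_s³ = d_o³(1−k⁴), so d_s = 135·(1−0.708⁴)^(1/3) = 122.6 mm.
Area ratio A_h/A_s = d_o²(1−k²)/d_s² = (1−k²)/(1−k⁴)^(2/3) = 0.6049.
Mass saving = 1 − 0.6049 = 39.5 %.

39.5 %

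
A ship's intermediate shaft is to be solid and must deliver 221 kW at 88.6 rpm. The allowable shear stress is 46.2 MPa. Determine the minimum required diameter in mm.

138 mm

ω = 2π·88.6/60 = 9.278 rad/s, so T = P/ω = 221×10³ / 9.278 = 23820 N·m.
For a solid shaft τ_max = 16T/(πd³), so d = (16T/(π τ_allow))^(1/3) = (16·23820/(π·4.62×10^7))^(1/3) = 0.1380 m.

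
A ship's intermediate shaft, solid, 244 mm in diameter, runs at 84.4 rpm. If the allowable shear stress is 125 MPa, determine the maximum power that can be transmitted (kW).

3150 kW

J = πd⁴/32 = π(0.244)⁴/32 = 3.480×10^-4 m⁴.
T_max = τ_allow·J/r = 1.25×10^8 × 3.480×10^-4 / 0.122 = 356500 N·m.
ω = 2π·84.4/60 = 8.838 rad/s, so P_max = T_max·ω = 3.151×10^6 W.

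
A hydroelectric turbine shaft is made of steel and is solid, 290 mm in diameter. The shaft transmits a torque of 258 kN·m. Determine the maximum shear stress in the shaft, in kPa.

J = πd⁴/32 = π(0.290)⁴/32 = 6.944×10^-4 m⁴.
τ_max = T·r/J = 258000 × 0.145 / 6.944×10^-4 = 5.388×10^7 Pa.

53900 kPa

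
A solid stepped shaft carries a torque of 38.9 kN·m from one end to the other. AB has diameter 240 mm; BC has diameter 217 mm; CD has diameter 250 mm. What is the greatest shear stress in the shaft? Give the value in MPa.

Under the same torque, τ_max = 16T/(πd³) is largest where d is smallest — segment BC (d = 217 mm).
τ_max = 16·38900/(π·(0.217)³) = 1.939×10^7 Pa.

19.4 MPa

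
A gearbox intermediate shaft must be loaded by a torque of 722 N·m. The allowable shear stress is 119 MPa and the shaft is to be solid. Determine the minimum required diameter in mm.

31.4 mm

For a solid shaft τ_max = 16T/(πd³), so d = (16T/(π τ_allow))^(1/3) = (16·722.0/(π·1.19×10^8))^(1/3) = 0.03138 m.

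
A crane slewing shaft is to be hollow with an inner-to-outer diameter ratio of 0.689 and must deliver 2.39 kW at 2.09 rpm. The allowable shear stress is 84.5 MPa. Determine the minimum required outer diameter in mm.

ω = 2π·2.09/60 = 0.2189 rad/s, so T = P/ω = 2.39×10³ / 0.2189 = 10920 N·m.
For a hollow shaft with d_i/d_o = 0.689: τ_max = 16T/(π d_o³ (1−k⁴)), so d_o = [16T/(π τ_allow (1−k⁴))]^(1/3) = [16·10920/(π·8.45×10^7·0.7746)]^(1/3) = 0.09471 m.

94.7 mm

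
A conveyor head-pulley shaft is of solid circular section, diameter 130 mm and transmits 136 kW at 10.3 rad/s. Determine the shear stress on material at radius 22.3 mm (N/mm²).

10.5 N/mm²

ω = 10.3 rad/s, so T = P/ω = 136×10³ / 10.30 = 13200 N·m.
J = πd⁴/32 = π(0.130)⁴/32 = 2.804×10^-5 m⁴.
Shear stress varies linearly with radius: τ = T·r/J = 13200 × 0.0223 / 2.804×10^-5 = 1.050×10^7 Pa.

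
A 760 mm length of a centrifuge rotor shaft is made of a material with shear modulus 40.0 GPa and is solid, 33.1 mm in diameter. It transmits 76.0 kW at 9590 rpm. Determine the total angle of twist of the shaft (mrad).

ω = 2π·9590/60 = 1004 rad/s, so T = P/ω = 76.0×10³ / 1004 = 75.68 N·m.
J = πd⁴/32 = π(0.0331)⁴/32 = 1.178×10^-7 m⁴.
θ = T·L/(G·J) = 75.68 × 0.760 / (40.0×10⁹ × 1.178×10^-7) = 0.01220 rad.

12.2 mrad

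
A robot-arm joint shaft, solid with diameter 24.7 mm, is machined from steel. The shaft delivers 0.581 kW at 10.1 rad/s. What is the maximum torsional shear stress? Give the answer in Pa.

ω = 10.1 rad/s, so T = P/ω = 0.581×10³ / 10.10 = 57.52 N·m.
J = πd⁴/32 = π(0.0247)⁴/32 = 3.654×10^-8 m⁴.
τ_max = T·r/J = 57.52 × 0.0123 / 3.654×10^-8 = 1.944×10^7 Pa.

1.94e7 Pa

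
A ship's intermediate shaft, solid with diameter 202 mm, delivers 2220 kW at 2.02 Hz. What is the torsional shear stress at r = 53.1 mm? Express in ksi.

8.24 ksi

ω = 2π·2.02 = 12.69 rad/s, so T = P/ω = 2220×10³ / 12.69 = 174900 N·m.
J = πd⁴/32 = π(0.202)⁴/32 = 1.635×10^-4 m⁴.
Shear stress varies linearly with radius: τ = T·r/J = 174900 × 0.0531 / 1.635×10^-4 = 5.682×10^7 Pa.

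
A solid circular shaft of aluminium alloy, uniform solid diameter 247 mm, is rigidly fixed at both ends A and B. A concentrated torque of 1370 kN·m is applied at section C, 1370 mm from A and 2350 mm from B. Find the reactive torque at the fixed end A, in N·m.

With uniform GJ and both ends fixed, compatibility θ_AC = θ_CB gives T_A·a = T_B·b, together with T_A + T_B = T₀.
T_A = T₀·b/(a+b) = 1.370e6·2350/3720 = 865500 N·m; T_B = 504500 N·m.

865000 N·m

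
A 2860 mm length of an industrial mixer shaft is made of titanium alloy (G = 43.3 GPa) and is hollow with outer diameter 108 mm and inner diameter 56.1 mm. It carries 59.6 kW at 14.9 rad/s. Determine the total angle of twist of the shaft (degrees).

1.22°

ω = 14.9 rad/s, so T = P/ω = 59.6×10³ / 14.90 = 4000 N·m.
J = π(d_o⁴ − d_i⁴)/32 = π(0.108⁴ − 0.0561⁴)/32 = 1.238×10^-5 m⁴.
θ = T·L/(G·J) = 4000 × 2.86 / (43.3×10⁹ × 1.238×10^-5) = 0.02133 rad.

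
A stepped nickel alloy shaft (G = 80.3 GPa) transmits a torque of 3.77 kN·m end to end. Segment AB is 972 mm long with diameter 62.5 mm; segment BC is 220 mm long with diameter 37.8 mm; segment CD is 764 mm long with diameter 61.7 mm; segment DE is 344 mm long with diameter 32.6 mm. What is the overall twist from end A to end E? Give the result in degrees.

14.5°

J_AB = π(0.0625)⁴/32 = 1.50×10^-6 m⁴; J_BC = π(0.0378)⁴/32 = 2.00×10^-7 m⁴; J_CD = π(0.0617)⁴/32 = 1.42×10^-6 m⁴; J_DE = π(0.0326)⁴/32 = 1.11×10^-7 m⁴.
θ = (T/G)·Σ L_i/J_i = (3770/80.3×10⁹)·(0.972/1.50×10^-6 + 0.220/2.00×10^-7 + 0.764/1.42×10^-6 + 0.344/1.11×10^-7) = 0.2529 rad.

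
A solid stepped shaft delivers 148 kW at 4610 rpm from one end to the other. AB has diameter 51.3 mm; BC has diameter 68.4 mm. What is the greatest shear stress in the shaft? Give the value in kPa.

11600 kPa

ω = 2π·4610/60 = 482.8 rad/s, so T = P/ω = 148×10³ / 482.8 = 306.6 N·m.
Under the same torque, τ_max = 16T/(πd³) is largest where d is smallest — segment AB (d = 51.3 mm).
τ_max = 16·306.6/(π·(0.0513)³) = 1.157×10^7 Pa.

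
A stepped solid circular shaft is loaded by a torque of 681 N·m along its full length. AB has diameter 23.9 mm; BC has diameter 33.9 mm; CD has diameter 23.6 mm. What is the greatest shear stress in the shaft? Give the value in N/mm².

264 N/mm²

Under the same torque, τ_max = 16T/(πd³) is largest where d is smallest — segment CD (d = 23.6 mm).
τ_max = 16·681.0/(π·(0.0236)³) = 2.639×10^8 Pa.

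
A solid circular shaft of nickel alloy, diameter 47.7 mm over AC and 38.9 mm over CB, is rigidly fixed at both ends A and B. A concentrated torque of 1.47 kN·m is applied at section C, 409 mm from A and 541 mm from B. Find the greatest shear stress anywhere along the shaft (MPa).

Compatibility: T_A·a/J_AC = T_B·b/J_CB with T_A + T_B = T₀.
J_AC = 5.08×10^-7 m⁴, J_CB = 2.25×10^-7 m⁴, so T_A = T₀·(J_AC/a)/((J_AC/a)+(J_CB/b)) = 1102 N·m, T_B = 368.4 N·m.
τ in each portion: τ_AC = 5.17×10^7 Pa, τ_CB = 3.19×10^7 Pa; maximum is in AC.
τ_max = T_AC·r/J = 1102·0.0239/5.08×10^-7 = 5.170×10^7 Pa.

51.7 MPa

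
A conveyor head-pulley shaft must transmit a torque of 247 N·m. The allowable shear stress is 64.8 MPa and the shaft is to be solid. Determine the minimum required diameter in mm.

For a solid shaft τ_max = 16T/(πd³), so d = (16T/(π τ_allow))^(1/3) = (16·247.0/(π·6.48×10^7))^(1/3) = 0.02688 m.

26.9 mm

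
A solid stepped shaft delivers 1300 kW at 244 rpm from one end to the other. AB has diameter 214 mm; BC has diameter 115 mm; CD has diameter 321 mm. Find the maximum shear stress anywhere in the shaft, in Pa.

ω = 2π·244/60 = 25.55 rad/s, so T = P/ω = 1300×10³ / 25.55 = 50880 N·m.
Under the same torque, τ_max = 16T/(πd³) is largest where d is smallest — segment BC (d = 115 mm).
τ_max = 16·50880/(π·(0.115)³) = 1.704×10^8 Pa.

1.70e8 Pa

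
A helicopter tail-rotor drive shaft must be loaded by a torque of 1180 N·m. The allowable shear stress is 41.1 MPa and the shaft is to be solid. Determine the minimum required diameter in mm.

For a solid shaft τ_max = 16T/(πd³), so d = (16T/(π τ_allow))^(1/3) = (16·1180/(π·4.11×10^7))^(1/3) = 0.05268 m.

52.7 mm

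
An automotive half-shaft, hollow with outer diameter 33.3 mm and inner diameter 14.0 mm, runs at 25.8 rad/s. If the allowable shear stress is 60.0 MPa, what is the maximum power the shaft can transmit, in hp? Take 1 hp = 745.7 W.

14.6 hp

J = π(d_o⁴ − d_i⁴)/32 = π(0.0333⁴ − 0.0140⁴)/32 = 1.169×10^-7 m⁴.
T_max = τ_allow·J/r = 6.00×10^7 × 1.169×10^-7 / 0.0166 = 421.4 N·m.
ω = 25.8 rad/s, so P_max = T_max·ω = 1.087×10^4 W.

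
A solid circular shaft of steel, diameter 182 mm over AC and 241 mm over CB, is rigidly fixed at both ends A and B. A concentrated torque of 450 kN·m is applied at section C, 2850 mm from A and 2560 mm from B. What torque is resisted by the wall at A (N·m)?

102000 N·m

Compatibility: T_A·a/J_AC = T_B·b/J_CB with T_A + T_B = T₀.
J_AC = 1.08×10^-4 m⁴, J_CB = 3.31×10^-4 m⁴, so T_A = T₀·(J_AC/a)/((J_AC/a)+(J_CB/b)) = 101700 N·m, T_B = 348300 N·m.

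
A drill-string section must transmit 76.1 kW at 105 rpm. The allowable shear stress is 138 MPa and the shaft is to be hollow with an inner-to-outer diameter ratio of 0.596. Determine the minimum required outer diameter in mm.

ω = 2π·105/60 = 11.00 rad/s, so T = P/ω = 76.1×10³ / 11.00 = 6921 N·m.
For a hollow shaft with d_i/d_o = 0.596: τ_max = 16T/(π d_o³ (1−k⁴)), so d_o = [16T/(π τ_allow (1−k⁴))]^(1/3) = [16·6921/(π·1.38×10^8·0.8738)]^(1/3) = 0.06637 m.

66.4 mm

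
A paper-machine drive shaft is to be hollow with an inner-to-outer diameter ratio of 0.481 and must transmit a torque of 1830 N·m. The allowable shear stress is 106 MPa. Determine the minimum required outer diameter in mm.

45.3 mm

For a hollow shaft with d_i/d_o = 0.481: τ_max = 16T/(π d_o³ (1−k⁴)), so d_o = [16T/(π τ_allow (1−k⁴))]^(1/3) = [16·1830/(π·1.06×10^8·0.9465)]^(1/3) = 0.04529 m.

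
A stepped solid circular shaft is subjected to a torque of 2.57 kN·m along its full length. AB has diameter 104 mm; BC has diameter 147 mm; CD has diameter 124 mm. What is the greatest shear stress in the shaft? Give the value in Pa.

1.16e7 Pa

Under the same torque, τ_max = 16T/(πd³) is largest where d is smallest — segment AB (d = 104 mm).
τ_max = 16·2570/(π·(0.104)³) = 1.164×10^7 Pa.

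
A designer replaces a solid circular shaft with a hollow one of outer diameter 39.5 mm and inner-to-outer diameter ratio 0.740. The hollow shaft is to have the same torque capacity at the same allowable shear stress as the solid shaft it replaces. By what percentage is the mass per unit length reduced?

Equal τ_max and T ⇒ the solid shaft needs d_s³ = d_o³(1−k⁴), so d_s = 39.5·(1−0.740⁴)^(1/3) = 35.07 mm.
Area ratio A_h/A_s = d_o²(1−k²)/d_s² = (1−k²)/(1−k⁴)^(2/3) = 0.5738.
Mass saving = 1 − 0.5738 = 42.6 %.

42.6 %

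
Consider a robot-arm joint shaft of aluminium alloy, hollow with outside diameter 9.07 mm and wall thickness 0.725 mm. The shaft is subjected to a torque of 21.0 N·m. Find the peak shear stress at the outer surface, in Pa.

J = π(d_o⁴ − d_i⁴)/32 = π(0.00907⁴ − 0.00762⁴)/32 = 3.334×10^-10 m⁴.
τ_max = T·r/J = 21.00 × 0.00453 / 3.334×10^-10 = 2.856×10^8 Pa.

2.86e8 Pa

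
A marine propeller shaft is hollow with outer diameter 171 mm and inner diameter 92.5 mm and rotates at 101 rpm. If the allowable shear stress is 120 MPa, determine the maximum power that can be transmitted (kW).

J = π(d_o⁴ − d_i⁴)/32 = π(0.171⁴ − 0.0925⁴)/32 = 7.676×10^-5 m⁴.
T_max = τ_allow·J/r = 1.20×10^8 × 7.676×10^-5 / 0.0855 = 107700 N·m.
ω = 2π·101/60 = 10.58 rad/s, so P_max = T_max·ω = 1.139×10^6 W.

1140 kW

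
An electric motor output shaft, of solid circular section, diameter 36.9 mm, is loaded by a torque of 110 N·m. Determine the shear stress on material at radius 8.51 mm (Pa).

5.14e6 Pa

J = πd⁴/32 = π(0.0369)⁴/32 = 1.820×10^-7 m⁴.
Shear stress varies linearly with radius: τ = T·r/J = 110.0 × 0.00851 / 1.820×10^-7 = 5.143×10^6 Pa.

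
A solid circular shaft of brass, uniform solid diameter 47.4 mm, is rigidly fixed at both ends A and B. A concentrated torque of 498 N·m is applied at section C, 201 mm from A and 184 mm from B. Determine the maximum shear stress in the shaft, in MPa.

With uniform GJ and both ends fixed, compatibility θ_AC = θ_CB gives T_A·a = T_B·b, together with T_A + T_B = T₀.
T_A = T₀·b/(a+b) = 498.0·184/385.0 = 238.0 N·m; T_B = 260.0 N·m.
τ in each portion: τ_AC = 1.14×10^7 Pa, τ_CB = 1.24×10^7 Pa; maximum is in CB.
τ_max = T_CB·r/J = 260.0·0.0237/4.96×10^-7 = 1.243×10^7 Pa.

12.4 MPa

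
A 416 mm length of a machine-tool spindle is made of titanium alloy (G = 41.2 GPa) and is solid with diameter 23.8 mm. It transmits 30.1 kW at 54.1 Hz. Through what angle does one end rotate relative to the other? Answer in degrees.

1.63°

ω = 2π·54.1 = 339.9 rad/s, so T = P/ω = 30.1×10³ / 339.9 = 88.55 N·m.
J = πd⁴/32 = π(0.0238)⁴/32 = 3.150×10^-8 m⁴.
θ = T·L/(G·J) = 88.55 × 0.416 / (41.2×10⁹ × 3.150×10^-8) = 0.02838 rad.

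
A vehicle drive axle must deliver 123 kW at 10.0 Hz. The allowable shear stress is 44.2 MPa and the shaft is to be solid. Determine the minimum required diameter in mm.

60.9 mm

ω = 2π·10.0 = 62.83 rad/s, so T = P/ω = 123×10³ / 62.83 = 1958 N·m.
For a solid shaft τ_max = 16T/(πd³), so d = (16T/(π τ_allow))^(1/3) = (16·1958/(π·4.42×10^7))^(1/3) = 0.06087 m.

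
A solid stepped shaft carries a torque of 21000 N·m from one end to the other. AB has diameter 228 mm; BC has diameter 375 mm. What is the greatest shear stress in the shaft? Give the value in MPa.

9.02 MPa

Under the same torque, τ_max = 16T/(πd³) is largest where d is smallest — segment AB (d = 228 mm).
τ_max = 16·21000/(π·(0.228)³) = 9.024×10^6 Pa.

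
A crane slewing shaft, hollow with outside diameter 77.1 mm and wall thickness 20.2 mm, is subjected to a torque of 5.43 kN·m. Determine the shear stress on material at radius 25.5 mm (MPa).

42.1 MPa

J = π(d_o⁴ − d_i⁴)/32 = π(0.0771⁴ − 0.0367⁴)/32 = 3.291×10^-6 m⁴.
Shear stress varies linearly with radius: τ = T·r/J = 5430 × 0.0255 / 3.291×10^-6 = 4.207×10^7 Pa.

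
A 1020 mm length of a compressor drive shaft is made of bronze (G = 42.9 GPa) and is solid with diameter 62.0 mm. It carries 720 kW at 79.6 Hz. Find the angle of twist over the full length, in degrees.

ω = 2π·79.6 = 500.1 rad/s, so T = P/ω = 720×10³ / 500.1 = 1440 N·m.
J = πd⁴/32 = π(0.0620)⁴/32 = 1.451×10^-6 m⁴.
θ = T·L/(G·J) = 1440 × 1.02 / (42.9×10⁹ × 1.451×10^-6) = 0.02359 rad.

1.35°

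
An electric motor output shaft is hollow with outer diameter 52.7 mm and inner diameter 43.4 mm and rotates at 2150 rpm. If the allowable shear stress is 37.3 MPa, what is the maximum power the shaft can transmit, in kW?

J = π(d_o⁴ − d_i⁴)/32 = π(0.0527⁴ − 0.0434⁴)/32 = 4.090×10^-7 m⁴.
T_max = τ_allow·J/r = 3.73×10^7 × 4.090×10^-7 / 0.0264 = 578.9 N·m.
ω = 2π·2150/60 = 225.1 rad/s, so P_max = T_max·ω = 1.303×10^5 W.

130 kW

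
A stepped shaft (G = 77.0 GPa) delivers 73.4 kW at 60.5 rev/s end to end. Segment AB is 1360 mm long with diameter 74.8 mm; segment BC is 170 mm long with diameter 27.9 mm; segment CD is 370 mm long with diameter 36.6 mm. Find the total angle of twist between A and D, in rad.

ω = 2π·60.5 = 380.1 rad/s, so T = P/ω = 73.4×10³ / 380.1 = 193.1 N·m.
J_AB = π(0.0748)⁴/32 = 3.07×10^-6 m⁴; J_BC = π(0.0279)⁴/32 = 5.95×10^-8 m⁴; J_CD = π(0.0366)⁴/32 = 1.76×10^-7 m⁴.
θ = (T/G)·Σ L_i/J_i = (193.1/77.0×10⁹)·(1.36/3.07×10^-6 + 0.170/5.95×10^-8 + 0.370/1.76×10^-7) = 0.01354 rad.

0.0135 rad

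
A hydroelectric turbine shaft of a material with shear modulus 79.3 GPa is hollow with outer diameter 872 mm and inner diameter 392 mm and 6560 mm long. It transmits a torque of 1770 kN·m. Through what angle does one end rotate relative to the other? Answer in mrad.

2.69 mrad

J = π(d_o⁴ − d_i⁴)/32 = π(0.872⁴ − 0.392⁴)/32 = 0.05444 m⁴.
θ = T·L/(G·J) = 1.770e6 × 6.56 / (79.3×10⁹ × 0.05444) = 2.689×10^-3 rad.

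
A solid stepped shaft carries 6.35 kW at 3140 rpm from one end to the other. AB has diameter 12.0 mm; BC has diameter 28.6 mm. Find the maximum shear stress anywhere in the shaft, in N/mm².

ω = 2π·3140/60 = 328.8 rad/s, so T = P/ω = 6.35×10³ / 328.8 = 19.31 N·m.
Under the same torque, τ_max = 16T/(πd³) is largest where d is smallest — segment AB (d = 12.0 mm).
τ_max = 16·19.31/(π·(0.0120)³) = 5.692×10^7 Pa.

56.9 N/mm²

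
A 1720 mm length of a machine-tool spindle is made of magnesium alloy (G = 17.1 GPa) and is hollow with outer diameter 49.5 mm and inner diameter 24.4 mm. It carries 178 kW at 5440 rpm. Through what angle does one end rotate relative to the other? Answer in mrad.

56.7 mrad

ω = 2π·5440/60 = 569.7 rad/s, so T = P/ω = 178×10³ / 569.7 = 312.5 N·m.
J = π(d_o⁴ − d_i⁴)/32 = π(0.0495⁴ − 0.0244⁴)/32 = 5.546×10^-7 m⁴.
θ = T·L/(G·J) = 312.5 × 1.72 / (17.1×10⁹ × 5.546×10^-7) = 0.05667 rad.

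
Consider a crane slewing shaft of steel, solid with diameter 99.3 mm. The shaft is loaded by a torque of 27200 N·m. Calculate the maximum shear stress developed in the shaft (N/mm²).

J = πd⁴/32 = π(0.0993)⁴/32 = 9.545×10^-6 m⁴.
τ_max = T·r/J = 27200 × 0.0496 / 9.545×10^-6 = 1.415×10^8 Pa.

141 N/mm²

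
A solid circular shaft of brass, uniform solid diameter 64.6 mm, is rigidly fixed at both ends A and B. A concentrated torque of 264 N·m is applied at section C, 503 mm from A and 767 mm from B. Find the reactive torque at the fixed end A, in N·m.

With uniform GJ and both ends fixed, compatibility θ_AC = θ_CB gives T_A·a = T_B·b, together with T_A + T_B = T₀.
T_A = T₀·b/(a+b) = 264.0·767/1270 = 159.4 N·m; T_B = 104.6 N·m.

159 N·m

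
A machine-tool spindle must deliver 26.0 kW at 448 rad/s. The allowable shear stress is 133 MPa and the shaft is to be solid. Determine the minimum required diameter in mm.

ω = 448 rad/s, so T = P/ω = 26.0×10³ / 448.0 = 58.04 N·m.
For a solid shaft τ_max = 16T/(πd³), so d = (16T/(π τ_allow))^(1/3) = (16·58.04/(π·1.33×10^8))^(1/3) = 0.01305 m.

13.0 mm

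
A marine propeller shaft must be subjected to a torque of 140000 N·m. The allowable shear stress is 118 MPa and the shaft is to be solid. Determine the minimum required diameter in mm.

182 mm

For a solid shaft τ_max = 16T/(πd³), so d = (16T/(π τ_allow))^(1/3) = (16·140000/(π·1.18×10^8))^(1/3) = 0.1821 m.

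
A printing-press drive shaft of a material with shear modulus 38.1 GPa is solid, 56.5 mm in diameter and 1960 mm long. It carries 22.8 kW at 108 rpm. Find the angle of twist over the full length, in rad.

0.104 rad

ω = 2π·108/60 = 11.31 rad/s, so T = P/ω = 22.8×10³ / 11.31 = 2016 N·m.
J = πd⁴/32 = π(0.0565)⁴/32 = 1.000×10^-6 m⁴.
θ = T·L/(G·J) = 2016 × 1.96 / (38.1×10⁹ × 1.000×10^-6) = 0.1037 rad.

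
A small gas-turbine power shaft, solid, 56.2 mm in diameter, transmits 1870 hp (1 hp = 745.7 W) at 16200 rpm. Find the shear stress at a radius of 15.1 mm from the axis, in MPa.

12.7 MPa

ω = 2π·16200/60 = 1696 rad/s, so T = P/ω = 1870×745.7 / 1696 = 822.0 N·m.
J = πd⁴/32 = π(0.0562)⁴/32 = 9.794×10^-7 m⁴.
Shear stress varies linearly with radius: τ = T·r/J = 822.0 × 0.0151 / 9.794×10^-7 = 1.267×10^7 Pa.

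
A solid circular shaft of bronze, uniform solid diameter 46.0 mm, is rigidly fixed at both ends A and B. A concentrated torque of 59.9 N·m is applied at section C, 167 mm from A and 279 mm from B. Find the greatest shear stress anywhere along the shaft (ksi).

With uniform GJ and both ends fixed, compatibility θ_AC = θ_CB gives T_A·a = T_B·b, together with T_A + T_B = T₀.
T_A = T₀·b/(a+b) = 59.90·279/446.0 = 37.47 N·m; T_B = 22.43 N·m.
τ in each portion: τ_AC = 1.96×10^6 Pa, τ_CB = 1.17×10^6 Pa; maximum is in AC.
τ_max = T_AC·r/J = 37.47·0.0230/4.40×10^-7 = 1.961×10^6 Pa.

0.284 ksi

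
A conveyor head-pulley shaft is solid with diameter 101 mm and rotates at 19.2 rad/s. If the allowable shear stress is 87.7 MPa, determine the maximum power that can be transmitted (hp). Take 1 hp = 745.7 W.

457 hp

J = πd⁴/32 = π(0.101)⁴/32 = 1.022×10^-5 m⁴.
T_max = τ_allow·J/r = 8.77×10^7 × 1.022×10^-5 / 0.0505 = 17740 N·m.
ω = 19.2 rad/s, so P_max = T_max·ω = 3.406×10^5 W.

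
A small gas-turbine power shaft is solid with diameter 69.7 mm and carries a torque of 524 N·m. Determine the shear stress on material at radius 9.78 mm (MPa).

2.21 MPa

J = πd⁴/32 = π(0.0697)⁴/32 = 2.317×10^-6 m⁴.
Shear stress varies linearly with radius: τ = T·r/J = 524.0 × 0.00978 / 2.317×10^-6 = 2.212×10^6 Pa.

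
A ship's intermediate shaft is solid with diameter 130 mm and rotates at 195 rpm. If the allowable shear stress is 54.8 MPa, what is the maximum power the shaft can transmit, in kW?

483 kW

J = πd⁴/32 = π(0.130)⁴/32 = 2.804×10^-5 m⁴.
T_max = τ_allow·J/r = 5.48×10^7 × 2.804×10^-5 / 0.0650 = 23640 N·m.
ω = 2π·195/60 = 20.42 rad/s, so P_max = T_max·ω = 4.827×10^5 W.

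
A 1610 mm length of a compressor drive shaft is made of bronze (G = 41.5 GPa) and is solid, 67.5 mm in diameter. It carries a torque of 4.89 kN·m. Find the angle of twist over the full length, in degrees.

5.33°

J = πd⁴/32 = π(0.0675)⁴/32 = 2.038×10^-6 m⁴.
θ = T·L/(G·J) = 4890 × 1.61 / (41.5×10⁹ × 2.038×10^-6) = 0.09308 rad.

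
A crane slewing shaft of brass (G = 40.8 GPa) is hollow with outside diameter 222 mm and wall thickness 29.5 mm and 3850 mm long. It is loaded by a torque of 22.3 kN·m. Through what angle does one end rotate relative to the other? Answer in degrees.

0.713°

J = π(d_o⁴ − d_i⁴)/32 = π(0.222⁴ − 0.163⁴)/32 = 1.692×10^-4 m⁴.
θ = T·L/(G·J) = 22300 × 3.85 / (40.8×10⁹ × 1.692×10^-4) = 0.01244 rad.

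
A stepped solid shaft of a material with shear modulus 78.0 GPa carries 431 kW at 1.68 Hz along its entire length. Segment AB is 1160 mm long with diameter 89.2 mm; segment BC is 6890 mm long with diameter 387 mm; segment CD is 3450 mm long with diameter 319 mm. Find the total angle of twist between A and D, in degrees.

5.79°

ω = 2π·1.68 = 10.56 rad/s, so T = P/ω = 431×10³ / 10.56 = 40830 N·m.
J_AB = π(0.0892)⁴/32 = 6.22×10^-6 m⁴; J_BC = π(0.387)⁴/32 = 2.20×10^-3 m⁴; J_CD = π(0.319)⁴/32 = 1.02×10^-3 m⁴.
θ = (T/G)·Σ L_i/J_i = (40830/78.0×10⁹)·(1.16/6.22×10^-6 + 6.89/2.20×10^-3 + 3.45/1.02×10^-3) = 0.1011 rad.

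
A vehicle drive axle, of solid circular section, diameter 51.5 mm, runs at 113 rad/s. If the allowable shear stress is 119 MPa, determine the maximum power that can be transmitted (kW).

J = πd⁴/32 = π(0.0515)⁴/32 = 6.906×10^-7 m⁴.
T_max = τ_allow·J/r = 1.19×10^8 × 6.906×10^-7 / 0.0257 = 3192 N·m.
ω = 113 rad/s, so P_max = T_max·ω = 3.606×10^5 W.

361 kW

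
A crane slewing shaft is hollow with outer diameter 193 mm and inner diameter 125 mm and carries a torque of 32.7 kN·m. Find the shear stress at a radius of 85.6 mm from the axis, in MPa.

J = π(d_o⁴ − d_i⁴)/32 = π(0.193⁴ − 0.125⁴)/32 = 1.122×10^-4 m⁴.
Shear stress varies linearly with radius: τ = T·r/J = 32700 × 0.0856 / 1.122×10^-4 = 2.494×10^7 Pa.

24.9 MPa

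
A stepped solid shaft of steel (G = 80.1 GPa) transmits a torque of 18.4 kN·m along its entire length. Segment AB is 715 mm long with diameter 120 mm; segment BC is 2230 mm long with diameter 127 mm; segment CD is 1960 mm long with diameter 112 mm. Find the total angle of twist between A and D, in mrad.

57.3 mrad

J_AB = π(0.120)⁴/32 = 2.04×10^-5 m⁴; J_BC = π(0.127)⁴/32 = 2.55×10^-5 m⁴; J_CD = π(0.112)⁴/32 = 1.54×10^-5 m⁴.
θ = (T/G)·Σ L_i/J_i = (18400/80.1×10⁹)·(0.715/2.04×10^-5 + 2.23/2.55×10^-5 + 1.96/1.54×10^-5) = 0.05727 rad.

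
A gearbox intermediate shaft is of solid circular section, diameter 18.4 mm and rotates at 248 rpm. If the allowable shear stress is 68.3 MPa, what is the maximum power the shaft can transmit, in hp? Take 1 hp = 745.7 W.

J = πd⁴/32 = π(0.0184)⁴/32 = 1.125×10^-8 m⁴.
T_max = τ_allow·J/r = 6.83×10^7 × 1.125×10^-8 / 0.00920 = 83.54 N·m.
ω = 2π·248/60 = 25.97 rad/s, so P_max = T_max·ω = 2170 W.

2.91 hp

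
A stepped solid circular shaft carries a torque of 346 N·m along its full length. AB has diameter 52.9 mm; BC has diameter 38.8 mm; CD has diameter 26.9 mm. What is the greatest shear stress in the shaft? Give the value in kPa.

Under the same torque, τ_max = 16T/(πd³) is largest where d is smallest — segment CD (d = 26.9 mm).
τ_max = 16·346.0/(π·(0.0269)³) = 9.053×10^7 Pa.

90500 kPa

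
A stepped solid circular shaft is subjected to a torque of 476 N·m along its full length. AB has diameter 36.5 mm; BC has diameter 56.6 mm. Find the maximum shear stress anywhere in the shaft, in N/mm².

Under the same torque, τ_max = 16T/(πd³) is largest where d is smallest — segment AB (d = 36.5 mm).
τ_max = 16·476.0/(π·(0.0365)³) = 4.985×10^7 Pa.

49.9 N/mm²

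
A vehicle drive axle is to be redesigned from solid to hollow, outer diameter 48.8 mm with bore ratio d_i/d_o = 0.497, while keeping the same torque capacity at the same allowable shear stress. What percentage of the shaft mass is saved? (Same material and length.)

Equal τ_max and T ⇒ the solid shaft needs d_s³ = d_o³(1−k⁴), so d_s = 48.8·(1−0.497⁴)^(1/3) = 47.79 mm.
Area ratio A_h/A_s = d_o²(1−k²)/d_s² = (1−k²)/(1−k⁴)^(2/3) = 0.7853.
Mass saving = 1 − 0.7853 = 21.5 %.

21.5 %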